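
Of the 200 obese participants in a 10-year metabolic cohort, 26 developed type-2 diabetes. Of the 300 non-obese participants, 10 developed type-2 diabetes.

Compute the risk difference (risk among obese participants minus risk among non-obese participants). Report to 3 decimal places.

RD: 0.097

risk, obese participants = 26/200 = 0.13000
risk, non-obese participants = 10/300 = 0.03333
risk difference = 0.13000 − 0.03333 = 0.097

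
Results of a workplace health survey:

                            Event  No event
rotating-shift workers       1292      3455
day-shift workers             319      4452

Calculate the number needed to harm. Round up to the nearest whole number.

NNH = 5

risk, rotating-shift workers = 1292/4747 = 0.272172
risk, day-shift workers = 319/4771 = 0.066862
absolute risk difference = 0.205310
1 / 0.205310 = 4.871 → round up → 5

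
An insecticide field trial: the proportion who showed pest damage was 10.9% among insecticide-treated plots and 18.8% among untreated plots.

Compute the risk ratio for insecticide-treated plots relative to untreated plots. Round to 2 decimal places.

RR = 0.1090 / 0.1880 = 0.58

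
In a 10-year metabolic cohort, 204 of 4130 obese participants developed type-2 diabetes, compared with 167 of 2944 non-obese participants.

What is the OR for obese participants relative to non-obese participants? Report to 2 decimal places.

OR = (204 × 2777) / (3926 × 167) = 566508/655642 ≈ 0.86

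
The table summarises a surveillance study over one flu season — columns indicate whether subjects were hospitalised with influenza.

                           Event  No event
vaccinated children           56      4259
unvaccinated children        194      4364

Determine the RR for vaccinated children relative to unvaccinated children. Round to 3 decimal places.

risk, vaccinated children = 56/4315 = 0.01298
risk, unvaccinated children = 194/4558 = 0.04256
RR = 0.01298 / 0.04256 = 0.305

RR = 0.305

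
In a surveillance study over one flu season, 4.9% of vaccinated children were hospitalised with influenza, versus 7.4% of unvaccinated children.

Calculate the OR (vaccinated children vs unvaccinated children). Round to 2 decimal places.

odds, vaccinated children = 0.04900/0.95100 = 0.05152
odds, unvaccinated children = 0.07400/0.92600 = 0.07991
OR = 0.05152 / 0.07991 = 0.64

OR ≈ 0.64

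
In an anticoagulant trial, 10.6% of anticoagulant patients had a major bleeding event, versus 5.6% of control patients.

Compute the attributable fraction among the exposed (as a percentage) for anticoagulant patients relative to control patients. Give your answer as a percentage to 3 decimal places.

AR% = (0.1060 − 0.0560) / 0.1060 = 0.4717 → 47.170%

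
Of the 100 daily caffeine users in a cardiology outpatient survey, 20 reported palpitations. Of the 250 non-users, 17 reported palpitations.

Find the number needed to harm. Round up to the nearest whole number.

NNH ≈ 8

risk, daily caffeine users = 20/100 = 0.200000
risk, non-users = 17/250 = 0.068000
absolute risk difference = 0.132000
1 / 0.132000 = 7.576 → round up → 8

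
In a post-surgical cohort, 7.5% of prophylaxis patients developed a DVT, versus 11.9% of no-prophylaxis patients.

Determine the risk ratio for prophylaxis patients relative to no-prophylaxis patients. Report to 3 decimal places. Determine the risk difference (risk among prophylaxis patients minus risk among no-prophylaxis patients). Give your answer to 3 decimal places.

RR = 0.630; RD = -0.044

RR = 0.0750 / 0.1190 = 0.630
risk difference = 0.0750 − 0.1190 = -0.044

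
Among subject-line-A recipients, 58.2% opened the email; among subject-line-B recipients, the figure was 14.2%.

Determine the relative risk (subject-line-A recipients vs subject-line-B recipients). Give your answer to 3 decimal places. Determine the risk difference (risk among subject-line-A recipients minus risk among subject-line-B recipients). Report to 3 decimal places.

RR = 4.099; RD = 0.440

RR = 0.5820 / 0.1420 = 4.099
risk difference = 0.5820 − 0.1420 = 0.440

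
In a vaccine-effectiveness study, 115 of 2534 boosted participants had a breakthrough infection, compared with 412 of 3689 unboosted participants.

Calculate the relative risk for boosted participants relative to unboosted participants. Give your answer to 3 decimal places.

risk, boosted participants = 115/2534 = 0.04538
risk, unboosted participants = 412/3689 = 0.11168
RR = 0.04538 / 0.11168 = 0.406

RR = 0.406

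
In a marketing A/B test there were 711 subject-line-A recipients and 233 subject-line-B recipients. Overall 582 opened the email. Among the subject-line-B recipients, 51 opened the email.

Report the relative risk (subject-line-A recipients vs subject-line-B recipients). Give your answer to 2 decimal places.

3.41

subject-line-A recipients with the outcome: 582 − 51 = 531
subject-line-A recipients without the outcome: 711 − 531 = 180
subject-line-B recipients without the outcome: 233 − 51 = 182
risk, subject-line-A recipients = 531/711 = 0.7468
risk, subject-line-B recipients = 51/233 = 0.2189
RR = 0.7468 / 0.2189 = 3.41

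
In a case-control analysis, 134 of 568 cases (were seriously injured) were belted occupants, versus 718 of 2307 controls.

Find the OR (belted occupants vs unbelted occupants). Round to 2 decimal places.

OR = 0.68

odds, belted occupants = 134/718 = 0.1866
odds, unbelted occupants = 434/1589 = 0.2731
OR = 0.1866 / 0.2731 = 0.68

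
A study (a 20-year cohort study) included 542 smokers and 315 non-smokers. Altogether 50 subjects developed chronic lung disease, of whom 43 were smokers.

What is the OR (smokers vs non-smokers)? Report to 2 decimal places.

OR: 3.79

smokers without the outcome: 542 − 43 = 499
non-smokers with the outcome: 50 − 43 = 7
non-smokers without the outcome: 315 − 7 = 308
OR = (43 × 308) / (499 × 7) = 13244/3493 ≈ 3.79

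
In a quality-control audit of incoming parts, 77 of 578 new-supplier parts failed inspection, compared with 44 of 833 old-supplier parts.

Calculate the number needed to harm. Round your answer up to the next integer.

NNH: 13

risk, new-supplier parts = 77/578 = 0.133218
risk, old-supplier parts = 44/833 = 0.052821
absolute risk difference = 0.080397
1 / 0.080397 = 12.438 → round up → 13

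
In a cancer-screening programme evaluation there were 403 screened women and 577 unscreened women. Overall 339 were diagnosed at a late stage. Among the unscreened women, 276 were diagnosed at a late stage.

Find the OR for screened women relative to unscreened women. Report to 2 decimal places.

OR: 0.20

screened women with the outcome: 339 − 276 = 63
screened women without the outcome: 403 − 63 = 340
unscreened women without the outcome: 577 − 276 = 301
OR = (63 × 301) / (340 × 276) = 18963/93840 ≈ 0.20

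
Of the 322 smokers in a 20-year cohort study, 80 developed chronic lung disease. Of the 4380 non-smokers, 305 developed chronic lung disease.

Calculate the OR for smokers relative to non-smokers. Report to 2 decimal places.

OR = (80 × 4075) / (242 × 305) = 326000/73810 ≈ 4.42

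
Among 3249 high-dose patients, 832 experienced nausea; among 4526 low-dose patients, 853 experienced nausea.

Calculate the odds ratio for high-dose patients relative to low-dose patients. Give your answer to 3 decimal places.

odds, high-dose patients = 832/2417 = 0.3442
odds, low-dose patients = 853/3673 = 0.2322
OR = 0.3442 / 0.2322 = 1.482

1.482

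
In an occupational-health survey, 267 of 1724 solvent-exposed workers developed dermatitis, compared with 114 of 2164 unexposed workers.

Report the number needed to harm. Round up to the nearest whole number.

10

risk, solvent-exposed workers = 267/1724 = 0.154872
risk, unexposed workers = 114/2164 = 0.052680
absolute risk difference = 0.102192
1 / 0.102192 = 9.786 → round up → 10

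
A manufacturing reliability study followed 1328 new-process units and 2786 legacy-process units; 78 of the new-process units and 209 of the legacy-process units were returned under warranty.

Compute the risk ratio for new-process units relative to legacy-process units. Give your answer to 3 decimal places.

risk, new-process units = 78/1328 = 0.0587
risk, legacy-process units = 209/2786 = 0.0750
RR = 0.0587 / 0.0750 = 0.783

RR ≈ 0.783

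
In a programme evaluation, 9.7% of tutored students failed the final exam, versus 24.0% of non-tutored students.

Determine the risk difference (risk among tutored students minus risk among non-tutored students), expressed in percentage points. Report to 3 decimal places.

RD ≈ -14.300

risk difference = 0.0970 − 0.2400 = -0.1430 → -14.300 percentage points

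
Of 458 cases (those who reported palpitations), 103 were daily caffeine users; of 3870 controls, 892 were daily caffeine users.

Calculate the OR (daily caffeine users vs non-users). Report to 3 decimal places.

0.969

odds, daily caffeine users = 103/892 = 0.1155
odds, non-users = 355/2978 = 0.1192
OR = 0.1155 / 0.1192 = 0.969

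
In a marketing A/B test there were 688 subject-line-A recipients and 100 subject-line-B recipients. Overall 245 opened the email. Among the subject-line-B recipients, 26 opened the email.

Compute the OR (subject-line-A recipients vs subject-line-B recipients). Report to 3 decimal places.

subject-line-A recipients with the outcome: 245 − 26 = 219
subject-line-A recipients without the outcome: 688 − 219 = 469
subject-line-B recipients without the outcome: 100 − 26 = 74
odds, subject-line-A recipients = 219/469 = 0.4670
odds, subject-line-B recipients = 26/74 = 0.3514
OR = 0.4670 / 0.3514 = 1.329

1.329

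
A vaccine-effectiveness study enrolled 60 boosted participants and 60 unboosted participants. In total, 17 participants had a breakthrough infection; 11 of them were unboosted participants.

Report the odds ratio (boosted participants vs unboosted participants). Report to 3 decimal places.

boosted participants with the outcome: 17 − 11 = 6
boosted participants without the outcome: 60 − 6 = 54
unboosted participants without the outcome: 60 − 11 = 49
odds, boosted participants = 6/54 = 0.1111
odds, unboosted participants = 11/49 = 0.2245
OR = 0.1111 / 0.2245 = 0.495

0.495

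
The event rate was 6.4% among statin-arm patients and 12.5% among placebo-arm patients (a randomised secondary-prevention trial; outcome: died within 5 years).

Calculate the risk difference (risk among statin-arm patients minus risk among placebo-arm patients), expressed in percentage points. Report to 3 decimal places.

-6.100

risk difference = 0.0640 − 0.1250 = -0.0610 → -6.100 percentage points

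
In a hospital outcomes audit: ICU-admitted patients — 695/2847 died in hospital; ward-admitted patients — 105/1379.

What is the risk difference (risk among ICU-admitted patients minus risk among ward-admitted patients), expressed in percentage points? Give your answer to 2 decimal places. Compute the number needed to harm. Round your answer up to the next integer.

RD = 16.80; NNH = 6

risk, ICU-admitted patients = 695/2847 = 0.2441
risk, ward-admitted patients = 105/1379 = 0.0761
risk difference = 0.2441 − 0.0761 = 0.1680 → 16.80 percentage points
absolute risk difference = 0.167974
1 / 0.167974 = 5.953 → round up → 6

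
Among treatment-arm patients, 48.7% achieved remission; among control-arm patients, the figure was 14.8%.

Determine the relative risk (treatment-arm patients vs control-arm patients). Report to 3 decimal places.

RR = 0.4870 / 0.1480 = 3.291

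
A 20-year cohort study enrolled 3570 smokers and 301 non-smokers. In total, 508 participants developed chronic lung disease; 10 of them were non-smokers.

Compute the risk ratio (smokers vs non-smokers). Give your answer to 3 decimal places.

smokers with the outcome: 508 − 10 = 498
smokers without the outcome: 3570 − 498 = 3072
non-smokers without the outcome: 301 − 10 = 291
risk, smokers = 498/3570 = 0.13950
risk, non-smokers = 10/301 = 0.03322
RR = 0.13950 / 0.03322 = 4.199

RR: 4.199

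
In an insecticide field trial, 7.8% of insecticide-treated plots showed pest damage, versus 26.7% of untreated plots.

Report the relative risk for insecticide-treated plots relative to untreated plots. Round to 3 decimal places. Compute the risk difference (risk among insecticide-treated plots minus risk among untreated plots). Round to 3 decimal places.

RR = 0.292; RD = -0.189

RR = 0.0780 / 0.2670 = 0.292
risk difference = 0.0780 − 0.2670 = -0.189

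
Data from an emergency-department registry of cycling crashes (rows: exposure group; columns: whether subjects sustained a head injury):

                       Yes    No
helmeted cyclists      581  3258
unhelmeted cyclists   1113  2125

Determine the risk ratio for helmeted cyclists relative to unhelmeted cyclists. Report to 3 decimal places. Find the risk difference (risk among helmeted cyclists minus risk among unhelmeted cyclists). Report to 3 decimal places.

risk, helmeted cyclists = 581/3839 = 0.1513
risk, unhelmeted cyclists = 1113/3238 = 0.3437
RR = 0.1513 / 0.3437 = 0.440
risk difference = 0.1513 − 0.3437 = -0.192

RR = 0.440; RD = -0.192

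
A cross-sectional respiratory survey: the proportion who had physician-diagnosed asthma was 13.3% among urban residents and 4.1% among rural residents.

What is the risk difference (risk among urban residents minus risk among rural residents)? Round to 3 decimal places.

risk difference = 0.13300 − 0.04100 = 0.092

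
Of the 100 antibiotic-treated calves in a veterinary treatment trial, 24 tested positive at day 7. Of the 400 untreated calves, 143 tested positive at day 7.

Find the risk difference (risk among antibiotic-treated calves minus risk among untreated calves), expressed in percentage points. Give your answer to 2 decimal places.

risk, antibiotic-treated calves = 24/100 = 0.2400
risk, untreated calves = 143/400 = 0.3575
risk difference = 0.2400 − 0.3575 = -0.1175 → -11.75 percentage points

-11.75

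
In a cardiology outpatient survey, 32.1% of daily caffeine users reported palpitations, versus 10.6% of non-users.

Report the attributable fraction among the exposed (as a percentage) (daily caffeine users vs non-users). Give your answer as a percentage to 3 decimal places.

AR% = (0.3210 − 0.1060) / 0.3210 = 0.6698 → 66.978%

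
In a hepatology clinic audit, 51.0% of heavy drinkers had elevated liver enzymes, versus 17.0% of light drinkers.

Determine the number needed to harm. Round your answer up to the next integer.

absolute risk difference = 0.340000
1 / 0.340000 = 2.941 → round up → 3

NNH ≈ 3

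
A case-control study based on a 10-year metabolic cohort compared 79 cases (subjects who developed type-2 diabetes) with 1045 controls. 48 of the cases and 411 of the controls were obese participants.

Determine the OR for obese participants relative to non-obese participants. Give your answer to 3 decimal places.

OR = (48 × 634) / (411 × 31) = 30432/12741 ≈ 2.389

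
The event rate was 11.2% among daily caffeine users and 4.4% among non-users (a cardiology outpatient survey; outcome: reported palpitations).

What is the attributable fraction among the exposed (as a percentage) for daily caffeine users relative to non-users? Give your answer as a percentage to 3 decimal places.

AR% = (0.11200 − 0.04400) / 0.11200 = 0.6071 → 60.714%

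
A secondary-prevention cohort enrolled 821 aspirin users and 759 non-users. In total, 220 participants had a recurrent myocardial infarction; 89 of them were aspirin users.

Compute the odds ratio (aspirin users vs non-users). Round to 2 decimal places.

aspirin users without the outcome: 821 − 89 = 732
non-users with the outcome: 220 − 89 = 131
non-users without the outcome: 759 − 131 = 628
OR = (89 × 628) / (732 × 131) = 55892/95892 ≈ 0.58

OR ≈ 0.58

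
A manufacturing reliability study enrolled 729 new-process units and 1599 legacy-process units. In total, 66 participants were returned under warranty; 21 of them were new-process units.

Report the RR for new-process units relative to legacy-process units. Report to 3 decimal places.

new-process units without the outcome: 729 − 21 = 708
legacy-process units with the outcome: 66 − 21 = 45
legacy-process units without the outcome: 1599 − 45 = 1554
risk, new-process units = 21/729 = 0.02881
risk, legacy-process units = 45/1599 = 0.02814
RR = 0.02881 / 0.02814 = 1.024

1.024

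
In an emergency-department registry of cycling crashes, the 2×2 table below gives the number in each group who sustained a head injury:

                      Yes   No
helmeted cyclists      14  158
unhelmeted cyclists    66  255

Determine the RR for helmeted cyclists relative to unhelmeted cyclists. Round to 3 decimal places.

risk, helmeted cyclists = 14/172 = 0.0814
risk, unhelmeted cyclists = 66/321 = 0.2056
RR = 0.0814 / 0.2056 = 0.396

RR = 0.396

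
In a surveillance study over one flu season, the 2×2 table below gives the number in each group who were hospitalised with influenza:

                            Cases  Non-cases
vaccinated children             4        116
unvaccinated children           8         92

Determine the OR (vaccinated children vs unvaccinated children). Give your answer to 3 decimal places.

OR = (4 × 92) / (116 × 8) = 368/928 ≈ 0.397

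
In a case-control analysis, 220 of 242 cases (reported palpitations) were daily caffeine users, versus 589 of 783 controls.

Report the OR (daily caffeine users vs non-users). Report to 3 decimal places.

3.294

odds, daily caffeine users = 220/589 = 0.3735
odds, non-users = 22/194 = 0.1134
OR = 0.3735 / 0.1134 = 3.294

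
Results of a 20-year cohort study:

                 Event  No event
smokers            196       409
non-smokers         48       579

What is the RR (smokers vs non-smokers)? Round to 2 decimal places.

RR = 4.23

risk, smokers = 196/605 = 0.3240
risk, non-smokers = 48/627 = 0.0766
RR = 0.3240 / 0.0766 = 4.23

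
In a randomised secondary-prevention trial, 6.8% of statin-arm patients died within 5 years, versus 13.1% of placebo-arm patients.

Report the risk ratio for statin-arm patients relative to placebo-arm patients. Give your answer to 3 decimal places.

RR = 0.0680 / 0.1310 = 0.519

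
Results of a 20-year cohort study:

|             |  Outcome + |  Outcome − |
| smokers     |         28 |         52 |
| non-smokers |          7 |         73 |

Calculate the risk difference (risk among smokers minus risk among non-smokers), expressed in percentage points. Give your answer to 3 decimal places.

26.250

risk, smokers = 28/80 = 0.3500
risk, non-smokers = 7/80 = 0.0875
risk difference = 0.3500 − 0.0875 = 0.2625 → 26.250 percentage points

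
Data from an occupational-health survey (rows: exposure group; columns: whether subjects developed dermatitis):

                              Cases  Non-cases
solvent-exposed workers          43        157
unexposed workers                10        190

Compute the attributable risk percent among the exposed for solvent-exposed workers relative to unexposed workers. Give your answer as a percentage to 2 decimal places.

AR%: 76.74%

risk, solvent-exposed workers = 43/200 = 0.2150
risk, unexposed workers = 10/200 = 0.0500
AR% = (0.2150 − 0.0500) / 0.2150 = 0.7674 → 76.74%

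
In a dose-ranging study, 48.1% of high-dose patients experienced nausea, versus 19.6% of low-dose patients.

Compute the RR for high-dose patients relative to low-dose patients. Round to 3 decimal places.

RR = 0.4810 / 0.1960 = 2.454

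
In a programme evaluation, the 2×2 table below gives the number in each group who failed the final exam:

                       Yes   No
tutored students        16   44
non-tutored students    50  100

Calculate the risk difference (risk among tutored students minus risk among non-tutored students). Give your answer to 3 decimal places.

risk, tutored students = 16/60 = 0.2667
risk, non-tutored students = 50/150 = 0.3333
risk difference = 0.2667 − 0.3333 = -0.067

RD: -0.067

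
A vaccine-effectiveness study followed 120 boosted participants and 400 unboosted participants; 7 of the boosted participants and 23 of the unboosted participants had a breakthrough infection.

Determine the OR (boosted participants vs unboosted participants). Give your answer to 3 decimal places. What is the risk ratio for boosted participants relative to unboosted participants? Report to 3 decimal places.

OR = (7 × 377) / (113 × 23) = 2639/2599 ≈ 1.015
risk, boosted participants = 7/120 = 0.0583
risk, unboosted participants = 23/400 = 0.0575
RR = 0.0583 / 0.0575 = 1.014

OR = 1.015; RR = 1.014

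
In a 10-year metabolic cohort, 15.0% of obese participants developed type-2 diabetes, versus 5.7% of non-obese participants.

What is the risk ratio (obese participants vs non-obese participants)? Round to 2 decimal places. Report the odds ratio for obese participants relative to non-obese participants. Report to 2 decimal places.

RR = 2.63; OR = 2.92

RR = 0.1500 / 0.0570 = 2.63
odds, obese participants = 0.1500/0.8500 = 0.1765
odds, non-obese participants = 0.0570/0.9430 = 0.0604
OR = 0.1765 / 0.0604 = 2.92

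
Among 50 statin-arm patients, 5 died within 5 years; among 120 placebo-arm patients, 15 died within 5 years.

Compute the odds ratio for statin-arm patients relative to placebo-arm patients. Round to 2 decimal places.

OR = (5 × 105) / (45 × 15) = 525/675 ≈ 0.78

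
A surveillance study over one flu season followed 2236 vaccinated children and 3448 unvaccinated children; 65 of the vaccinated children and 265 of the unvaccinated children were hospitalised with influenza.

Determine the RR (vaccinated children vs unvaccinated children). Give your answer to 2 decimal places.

0.38

risk, vaccinated children = 65/2236 = 0.02907
risk, unvaccinated children = 265/3448 = 0.07686
RR = 0.02907 / 0.07686 = 0.38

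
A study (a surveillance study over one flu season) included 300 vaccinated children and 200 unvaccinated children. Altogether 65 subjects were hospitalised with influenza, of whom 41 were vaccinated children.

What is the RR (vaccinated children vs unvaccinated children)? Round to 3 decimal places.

1.139

vaccinated children without the outcome: 300 − 41 = 259
unvaccinated children with the outcome: 65 − 41 = 24
unvaccinated children without the outcome: 200 − 24 = 176
risk, vaccinated children = 41/300 = 0.1367
risk, unvaccinated children = 24/200 = 0.1200
RR = 0.1367 / 0.1200 = 1.139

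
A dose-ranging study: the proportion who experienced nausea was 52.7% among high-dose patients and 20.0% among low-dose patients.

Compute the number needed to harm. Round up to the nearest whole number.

absolute risk difference = 0.327000
1 / 0.327000 = 3.058 → round up → 4

NNH = 4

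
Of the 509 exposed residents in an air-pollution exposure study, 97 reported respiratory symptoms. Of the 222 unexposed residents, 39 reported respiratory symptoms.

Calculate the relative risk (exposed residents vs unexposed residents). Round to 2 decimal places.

risk, exposed residents = 97/509 = 0.1906
risk, unexposed residents = 39/222 = 0.1757
RR = 0.1906 / 0.1757 = 1.08

1.08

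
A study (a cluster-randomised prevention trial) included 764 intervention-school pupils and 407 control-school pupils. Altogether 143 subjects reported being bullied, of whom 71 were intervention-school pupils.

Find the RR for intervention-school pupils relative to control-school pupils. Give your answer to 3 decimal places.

0.525

intervention-school pupils without the outcome: 764 − 71 = 693
control-school pupils with the outcome: 143 − 71 = 72
control-school pupils without the outcome: 407 − 72 = 335
risk, intervention-school pupils = 71/764 = 0.0929
risk, control-school pupils = 72/407 = 0.1769
RR = 0.0929 / 0.1769 = 0.525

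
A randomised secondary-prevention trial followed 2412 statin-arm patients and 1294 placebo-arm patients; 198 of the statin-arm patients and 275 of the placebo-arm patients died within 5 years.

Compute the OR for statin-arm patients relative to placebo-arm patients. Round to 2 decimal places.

OR = (198 × 1019) / (2214 × 275) = 201762/608850 ≈ 0.33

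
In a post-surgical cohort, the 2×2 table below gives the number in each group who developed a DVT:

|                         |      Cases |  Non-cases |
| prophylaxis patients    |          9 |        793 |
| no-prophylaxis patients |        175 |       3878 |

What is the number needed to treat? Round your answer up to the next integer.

32

risk, prophylaxis patients = 9/802 = 0.011222
risk, no-prophylaxis patients = 175/4053 = 0.043178
absolute risk difference = 0.031956
1 / 0.031956 = 31.293 → round up → 32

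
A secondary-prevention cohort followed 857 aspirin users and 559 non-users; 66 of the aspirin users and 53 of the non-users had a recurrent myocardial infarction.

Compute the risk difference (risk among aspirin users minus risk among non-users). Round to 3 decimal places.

-0.018

risk, aspirin users = 66/857 = 0.0770
risk, non-users = 53/559 = 0.0948
risk difference = 0.0770 − 0.0948 = -0.018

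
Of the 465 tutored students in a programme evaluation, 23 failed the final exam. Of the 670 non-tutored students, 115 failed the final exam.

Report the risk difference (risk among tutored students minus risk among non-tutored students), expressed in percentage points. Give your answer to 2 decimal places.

RD ≈ -12.22

risk, tutored students = 23/465 = 0.04946
risk, non-tutored students = 115/670 = 0.17164
risk difference = 0.04946 − 0.17164 = -0.12218 → -12.22 percentage points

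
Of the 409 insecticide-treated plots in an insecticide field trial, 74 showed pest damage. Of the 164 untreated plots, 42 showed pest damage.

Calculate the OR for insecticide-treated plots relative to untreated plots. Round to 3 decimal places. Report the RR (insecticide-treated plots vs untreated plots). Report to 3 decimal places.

odds, insecticide-treated plots = 74/335 = 0.2209
odds, untreated plots = 42/122 = 0.3443
OR = 0.2209 / 0.3443 = 0.642
risk, insecticide-treated plots = 74/409 = 0.1809
risk, untreated plots = 42/164 = 0.2561
RR = 0.1809 / 0.2561 = 0.706

OR = 0.642; RR = 0.706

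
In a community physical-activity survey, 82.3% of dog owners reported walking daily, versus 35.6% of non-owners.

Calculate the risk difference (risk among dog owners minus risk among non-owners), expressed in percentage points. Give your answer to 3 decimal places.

46.700

risk difference = 0.8230 − 0.3560 = 0.4670 → 46.700 percentage points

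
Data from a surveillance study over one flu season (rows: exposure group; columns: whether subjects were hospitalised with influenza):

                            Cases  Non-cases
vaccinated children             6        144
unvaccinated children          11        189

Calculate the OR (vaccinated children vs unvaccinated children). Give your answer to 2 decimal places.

OR = (6 × 189) / (144 × 11) = 1134/1584 ≈ 0.72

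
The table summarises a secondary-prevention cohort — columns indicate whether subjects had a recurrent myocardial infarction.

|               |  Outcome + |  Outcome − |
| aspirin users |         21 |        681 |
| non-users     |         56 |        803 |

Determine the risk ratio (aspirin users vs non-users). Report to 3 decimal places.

risk, aspirin users = 21/702 = 0.02991
risk, non-users = 56/859 = 0.06519
RR = 0.02991 / 0.06519 = 0.459

RR ≈ 0.459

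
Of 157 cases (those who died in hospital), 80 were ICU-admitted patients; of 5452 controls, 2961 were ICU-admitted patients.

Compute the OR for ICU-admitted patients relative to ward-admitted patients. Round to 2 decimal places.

odds, ICU-admitted patients = 80/2961 = 0.02702
odds, ward-admitted patients = 77/2491 = 0.03091
OR = 0.02702 / 0.03091 = 0.87

OR: 0.87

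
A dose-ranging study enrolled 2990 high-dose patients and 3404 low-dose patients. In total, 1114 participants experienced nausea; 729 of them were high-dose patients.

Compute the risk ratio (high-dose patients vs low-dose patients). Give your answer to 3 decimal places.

RR = 2.156

high-dose patients without the outcome: 2990 − 729 = 2261
low-dose patients with the outcome: 1114 − 729 = 385
low-dose patients without the outcome: 3404 − 385 = 3019
risk, high-dose patients = 729/2990 = 0.2438
risk, low-dose patients = 385/3404 = 0.1131
RR = 0.2438 / 0.1131 = 2.156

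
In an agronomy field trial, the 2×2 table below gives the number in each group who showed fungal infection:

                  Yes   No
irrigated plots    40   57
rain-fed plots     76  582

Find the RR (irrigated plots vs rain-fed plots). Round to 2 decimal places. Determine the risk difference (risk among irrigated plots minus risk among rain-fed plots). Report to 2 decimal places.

risk, irrigated plots = 40/97 = 0.4124
risk, rain-fed plots = 76/658 = 0.1155
RR = 0.4124 / 0.1155 = 3.57
risk difference = 0.4124 − 0.1155 = 0.30

RR = 3.57; RD = 0.30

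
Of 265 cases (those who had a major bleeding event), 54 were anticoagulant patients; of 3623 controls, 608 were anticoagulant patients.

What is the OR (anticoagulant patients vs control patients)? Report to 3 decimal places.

OR = (54 × 3015) / (608 × 211) = 162810/128288 ≈ 1.269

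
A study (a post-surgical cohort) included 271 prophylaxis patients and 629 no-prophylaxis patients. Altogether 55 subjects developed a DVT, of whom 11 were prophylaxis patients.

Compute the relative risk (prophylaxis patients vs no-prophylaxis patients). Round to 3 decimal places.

RR ≈ 0.580

prophylaxis patients without the outcome: 271 − 11 = 260
no-prophylaxis patients with the outcome: 55 − 11 = 44
no-prophylaxis patients without the outcome: 629 − 44 = 585
risk, prophylaxis patients = 11/271 = 0.04059
risk, no-prophylaxis patients = 44/629 = 0.06995
RR = 0.04059 / 0.06995 = 0.580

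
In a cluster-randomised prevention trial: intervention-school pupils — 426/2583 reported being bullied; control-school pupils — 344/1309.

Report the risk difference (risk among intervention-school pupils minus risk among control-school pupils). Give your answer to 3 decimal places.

risk, intervention-school pupils = 426/2583 = 0.1649
risk, control-school pupils = 344/1309 = 0.2628
risk difference = 0.1649 − 0.2628 = -0.098

-0.098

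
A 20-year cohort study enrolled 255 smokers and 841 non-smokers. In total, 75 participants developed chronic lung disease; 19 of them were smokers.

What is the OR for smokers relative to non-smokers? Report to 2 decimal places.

OR: 1.13

smokers without the outcome: 255 − 19 = 236
non-smokers with the outcome: 75 − 19 = 56
non-smokers without the outcome: 841 − 56 = 785
odds, smokers = 19/236 = 0.0805
odds, non-smokers = 56/785 = 0.0713
OR = 0.0805 / 0.0713 = 1.13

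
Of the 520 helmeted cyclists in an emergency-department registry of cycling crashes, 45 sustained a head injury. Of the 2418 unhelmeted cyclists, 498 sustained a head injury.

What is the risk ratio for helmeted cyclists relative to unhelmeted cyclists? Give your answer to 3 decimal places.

RR: 0.420

risk, helmeted cyclists = 45/520 = 0.0865
risk, unhelmeted cyclists = 498/2418 = 0.2060
RR = 0.0865 / 0.2060 = 0.420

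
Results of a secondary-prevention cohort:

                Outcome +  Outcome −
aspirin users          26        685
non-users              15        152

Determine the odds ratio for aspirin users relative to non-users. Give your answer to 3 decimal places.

odds, aspirin users = 26/685 = 0.03796
odds, non-users = 15/152 = 0.09868
OR = 0.03796 / 0.09868 = 0.385

OR = 0.385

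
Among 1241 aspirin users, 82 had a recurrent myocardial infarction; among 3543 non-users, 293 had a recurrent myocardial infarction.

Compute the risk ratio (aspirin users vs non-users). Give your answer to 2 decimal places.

risk, aspirin users = 82/1241 = 0.0661
risk, non-users = 293/3543 = 0.0827
RR = 0.0661 / 0.0827 = 0.80

0.80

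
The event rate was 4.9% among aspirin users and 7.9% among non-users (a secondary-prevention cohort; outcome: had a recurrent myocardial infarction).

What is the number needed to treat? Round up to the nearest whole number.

NNT: 34

absolute risk difference = 0.030000
1 / 0.030000 = 33.333 → round up → 34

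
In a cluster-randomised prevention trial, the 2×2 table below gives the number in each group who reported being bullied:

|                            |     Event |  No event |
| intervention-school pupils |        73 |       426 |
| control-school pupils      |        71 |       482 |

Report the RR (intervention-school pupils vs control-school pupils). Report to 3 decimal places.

risk, intervention-school pupils = 73/499 = 0.1463
risk, control-school pupils = 71/553 = 0.1284
RR = 0.1463 / 0.1284 = 1.139

RR = 1.139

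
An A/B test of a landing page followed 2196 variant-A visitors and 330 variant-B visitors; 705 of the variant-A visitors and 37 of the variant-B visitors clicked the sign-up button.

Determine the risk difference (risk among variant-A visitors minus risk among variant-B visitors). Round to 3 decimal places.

RD = 0.209

risk, variant-A visitors = 705/2196 = 0.3210
risk, variant-B visitors = 37/330 = 0.1121
risk difference = 0.3210 − 0.1121 = 0.209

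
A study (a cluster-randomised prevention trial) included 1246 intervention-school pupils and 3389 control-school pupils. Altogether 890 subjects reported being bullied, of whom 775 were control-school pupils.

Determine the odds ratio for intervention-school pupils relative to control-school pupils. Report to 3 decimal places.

intervention-school pupils with the outcome: 890 − 775 = 115
intervention-school pupils without the outcome: 1246 − 115 = 1131
control-school pupils without the outcome: 3389 − 775 = 2614
odds, intervention-school pupils = 115/1131 = 0.1017
odds, control-school pupils = 775/2614 = 0.2965
OR = 0.1017 / 0.2965 = 0.343

OR ≈ 0.343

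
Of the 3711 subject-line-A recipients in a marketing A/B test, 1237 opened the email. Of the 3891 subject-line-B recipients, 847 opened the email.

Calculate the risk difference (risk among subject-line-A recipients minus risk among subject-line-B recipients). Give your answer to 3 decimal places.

risk, subject-line-A recipients = 1237/3711 = 0.3333
risk, subject-line-B recipients = 847/3891 = 0.2177
risk difference = 0.3333 − 0.2177 = 0.116

RD: 0.116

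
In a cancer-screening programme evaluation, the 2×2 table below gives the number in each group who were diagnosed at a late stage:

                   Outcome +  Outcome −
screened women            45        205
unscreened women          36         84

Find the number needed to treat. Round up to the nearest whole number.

risk, screened women = 45/250 = 0.180000
risk, unscreened women = 36/120 = 0.300000
absolute risk difference = 0.120000
1 / 0.120000 = 8.333 → round up → 9

9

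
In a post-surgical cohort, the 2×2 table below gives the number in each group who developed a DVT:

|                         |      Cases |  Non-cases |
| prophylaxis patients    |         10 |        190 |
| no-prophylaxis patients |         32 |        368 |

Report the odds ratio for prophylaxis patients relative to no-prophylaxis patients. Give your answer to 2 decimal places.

OR = (10 × 368) / (190 × 32) = 3680/6080 ≈ 0.61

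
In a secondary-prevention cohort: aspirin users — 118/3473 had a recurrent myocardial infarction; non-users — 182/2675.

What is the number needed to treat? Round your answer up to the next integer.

risk, aspirin users = 118/3473 = 0.033976
risk, non-users = 182/2675 = 0.068037
absolute risk difference = 0.034061
1 / 0.034061 = 29.359 → round up → 30

NNT = 30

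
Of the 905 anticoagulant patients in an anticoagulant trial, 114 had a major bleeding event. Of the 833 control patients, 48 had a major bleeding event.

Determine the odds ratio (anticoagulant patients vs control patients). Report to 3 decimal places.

OR = (114 × 785) / (791 × 48) = 89490/37968 ≈ 2.357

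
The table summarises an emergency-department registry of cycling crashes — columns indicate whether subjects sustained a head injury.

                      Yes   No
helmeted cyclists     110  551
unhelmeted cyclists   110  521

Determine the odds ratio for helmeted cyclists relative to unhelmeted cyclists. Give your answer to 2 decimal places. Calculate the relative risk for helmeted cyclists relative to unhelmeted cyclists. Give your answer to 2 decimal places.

OR = (110 × 521) / (551 × 110) = 57310/60610 ≈ 0.95
risk, helmeted cyclists = 110/661 = 0.1664
risk, unhelmeted cyclists = 110/631 = 0.1743
RR = 0.1664 / 0.1743 = 0.95

OR = 0.95; RR = 0.95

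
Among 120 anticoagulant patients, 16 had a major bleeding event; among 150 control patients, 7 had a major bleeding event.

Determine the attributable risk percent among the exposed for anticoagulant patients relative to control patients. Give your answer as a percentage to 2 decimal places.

risk, anticoagulant patients = 16/120 = 0.13333
risk, control patients = 7/150 = 0.04667
AR% = (0.13333 − 0.04667) / 0.13333 = 0.6500 → 65.00%

AR%: 65.00%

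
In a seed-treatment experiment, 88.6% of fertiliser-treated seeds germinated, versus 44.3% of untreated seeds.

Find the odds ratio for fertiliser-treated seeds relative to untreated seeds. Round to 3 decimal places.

OR = 9.772

odds, fertiliser-treated seeds = 0.8860/0.1140 = 7.7719
odds, untreated seeds = 0.4430/0.5570 = 0.7953
OR = 7.7719 / 0.7953 = 9.772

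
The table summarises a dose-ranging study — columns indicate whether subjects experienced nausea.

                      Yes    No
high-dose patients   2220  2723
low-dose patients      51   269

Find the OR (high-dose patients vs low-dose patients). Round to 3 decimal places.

OR = (2220 × 269) / (2723 × 51) = 597180/138873 ≈ 4.300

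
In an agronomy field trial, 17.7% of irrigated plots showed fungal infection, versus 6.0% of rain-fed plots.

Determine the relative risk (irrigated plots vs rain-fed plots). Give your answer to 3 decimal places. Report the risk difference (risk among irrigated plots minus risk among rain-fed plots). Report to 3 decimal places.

RR = 2.950; RD = 0.117

RR = 0.1770 / 0.0600 = 2.950
risk difference = 0.1770 − 0.0600 = 0.117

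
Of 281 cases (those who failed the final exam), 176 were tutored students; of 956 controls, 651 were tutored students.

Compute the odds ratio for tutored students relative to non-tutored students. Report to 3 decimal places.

OR: 0.785

odds, tutored students = 176/651 = 0.2704
odds, non-tutored students = 105/305 = 0.3443
OR = 0.2704 / 0.3443 = 0.785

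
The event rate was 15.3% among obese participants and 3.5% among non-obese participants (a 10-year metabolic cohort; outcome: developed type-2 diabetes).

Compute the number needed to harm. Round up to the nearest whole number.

absolute risk difference = 0.118000
1 / 0.118000 = 8.475 → round up → 9

NNH: 9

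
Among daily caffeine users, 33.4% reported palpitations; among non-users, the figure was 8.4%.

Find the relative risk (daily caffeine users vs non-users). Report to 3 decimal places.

RR = 0.3340 / 0.0840 = 3.976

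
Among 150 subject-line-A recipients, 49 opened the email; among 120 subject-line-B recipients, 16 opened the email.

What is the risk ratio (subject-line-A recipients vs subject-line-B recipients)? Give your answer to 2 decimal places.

RR: 2.45

risk, subject-line-A recipients = 49/150 = 0.3267
risk, subject-line-B recipients = 16/120 = 0.1333
RR = 0.3267 / 0.1333 = 2.45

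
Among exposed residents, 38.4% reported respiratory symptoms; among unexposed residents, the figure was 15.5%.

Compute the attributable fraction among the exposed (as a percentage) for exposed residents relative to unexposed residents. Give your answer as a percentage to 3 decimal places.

AR% = (0.3840 − 0.1550) / 0.3840 = 0.5964 → 59.635%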